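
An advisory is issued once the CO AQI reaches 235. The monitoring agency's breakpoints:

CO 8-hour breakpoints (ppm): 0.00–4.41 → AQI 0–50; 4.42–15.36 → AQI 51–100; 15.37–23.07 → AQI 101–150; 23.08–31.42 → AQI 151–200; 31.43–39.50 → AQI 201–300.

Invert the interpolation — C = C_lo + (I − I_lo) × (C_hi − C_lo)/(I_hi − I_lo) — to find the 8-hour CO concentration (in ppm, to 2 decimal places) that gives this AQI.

34.20

AQI 235 lies in the 201–300 band, which corresponds to 31.43–39.50 ppm.
C = 31.43 + (235−201)×(39.50−31.43)/(300−201) = 31.43 + 34×8.07/99 ≈ 34.2015 ppm → 34.20 ppm to 2 dp.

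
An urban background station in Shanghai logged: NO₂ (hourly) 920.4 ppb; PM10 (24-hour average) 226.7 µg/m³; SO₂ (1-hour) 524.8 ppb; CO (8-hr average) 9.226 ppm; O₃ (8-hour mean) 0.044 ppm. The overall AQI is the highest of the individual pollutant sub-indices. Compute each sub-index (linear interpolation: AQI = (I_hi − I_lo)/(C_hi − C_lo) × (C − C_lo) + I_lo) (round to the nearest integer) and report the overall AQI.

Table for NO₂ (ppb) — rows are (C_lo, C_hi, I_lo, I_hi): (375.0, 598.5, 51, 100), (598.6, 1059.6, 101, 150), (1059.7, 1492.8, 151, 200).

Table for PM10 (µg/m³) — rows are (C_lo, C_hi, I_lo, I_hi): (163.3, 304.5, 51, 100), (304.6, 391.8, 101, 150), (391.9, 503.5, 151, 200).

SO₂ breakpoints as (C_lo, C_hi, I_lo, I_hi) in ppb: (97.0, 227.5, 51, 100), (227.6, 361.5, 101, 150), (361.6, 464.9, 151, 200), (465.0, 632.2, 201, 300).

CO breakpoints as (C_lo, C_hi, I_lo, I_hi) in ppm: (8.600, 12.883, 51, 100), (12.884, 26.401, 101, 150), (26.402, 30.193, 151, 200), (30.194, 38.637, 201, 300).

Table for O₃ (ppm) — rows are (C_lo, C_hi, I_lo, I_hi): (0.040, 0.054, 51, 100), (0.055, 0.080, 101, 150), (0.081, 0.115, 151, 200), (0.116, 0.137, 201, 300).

NO₂: 920.4 lies in 598.6–1059.6, so I_lo=101, I_hi=150, C_lo=598.6, C_hi=1059.6.
(150−101)/(1059.6−598.6) × (920.4−598.6) + 101 = 49/461.0 × 321.8 + 101 ≈ 135.20 → 135.
PM10: 226.7 lies in 163.3–304.5, so I_lo=51, I_hi=100, C_lo=163.3, C_hi=304.5.
(100−51)/(304.5−163.3) × (226.7−163.3) + 51 = 49/141.2 × 63.4 + 51 ≈ 73.00 → 73.
SO₂: row 465.0–632.2 (AQI 201–300). (300−201)·(524.8−465.0)/(632.2−465.0) + 201 = 99·59.8/167.2 + 201 ≈ 236.41 → 236.
CO: 9.226 ∈ [8.600, 12.883] ↔ index [51, 100].
51 + (9.226−8.600)·(100−51)/(12.883−8.600) = 51 + 0.626·49/4.283 ≈ 58.16, so AQI = 58.
O₃: 0.044 lies in 0.040–0.054, so I_lo=51, I_hi=100, C_lo=0.040, C_hi=0.054.
(100−51)/(0.054−0.040) × (0.044−0.040) + 51 = 49/0.014 × 0.004 + 51 ≈ 65.00 → 65.
Sub-indices: NO₂→135, PM10→73, SO₂→236, CO→58, O₃→65. Overall AQI = max = 236; dominant pollutant is SO₂.
AQI 236: Very Unhealthy.

236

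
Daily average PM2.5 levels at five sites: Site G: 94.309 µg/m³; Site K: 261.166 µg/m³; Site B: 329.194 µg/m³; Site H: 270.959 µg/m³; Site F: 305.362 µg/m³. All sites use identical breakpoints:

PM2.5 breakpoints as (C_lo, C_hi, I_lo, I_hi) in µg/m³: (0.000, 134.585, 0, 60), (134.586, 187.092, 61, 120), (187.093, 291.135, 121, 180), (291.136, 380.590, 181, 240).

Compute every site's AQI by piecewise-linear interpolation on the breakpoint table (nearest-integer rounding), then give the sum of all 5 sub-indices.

Site G: 94.309 ∈ [0.000, 134.585] ↔ index [0, 60].
0 + (94.309−0.000)·(60−0)/(134.585−0.000) = 0 + 94.309·60/134.585 ≈ 42.04, so AQI = 42.
Site K: row 187.093–291.135 (AQI 121–180). (180−121)·(261.166−187.093)/(291.135−187.093) + 121 = 59·74.073/104.042 + 121 ≈ 163.01 → 163.
Site B 329.194: bracket 291.136–380.590 → index 181–240; slope 59/89.454, offset 38.058.
AQI = 181 + 59/89.454·38.058 ≈ 206.10 ⇒ 206.
Site H 270.959: bracket 187.093–291.135 → index 121–180; slope 59/104.042, offset 83.866.
AQI = 121 + 59/104.042·83.866 ≈ 168.56 ⇒ 169.
Site F 305.362: bracket 291.136–380.590 → index 181–240; slope 59/89.454, offset 14.226.
AQI = 181 + 59/89.454·14.226 ≈ 190.38 ⇒ 190.
AQIs: Site G=42, Site K=163, Site B=206, Site H=169, Site F=190. Sum = 42 + 163 + 206 + 169 + 190 = 770.

770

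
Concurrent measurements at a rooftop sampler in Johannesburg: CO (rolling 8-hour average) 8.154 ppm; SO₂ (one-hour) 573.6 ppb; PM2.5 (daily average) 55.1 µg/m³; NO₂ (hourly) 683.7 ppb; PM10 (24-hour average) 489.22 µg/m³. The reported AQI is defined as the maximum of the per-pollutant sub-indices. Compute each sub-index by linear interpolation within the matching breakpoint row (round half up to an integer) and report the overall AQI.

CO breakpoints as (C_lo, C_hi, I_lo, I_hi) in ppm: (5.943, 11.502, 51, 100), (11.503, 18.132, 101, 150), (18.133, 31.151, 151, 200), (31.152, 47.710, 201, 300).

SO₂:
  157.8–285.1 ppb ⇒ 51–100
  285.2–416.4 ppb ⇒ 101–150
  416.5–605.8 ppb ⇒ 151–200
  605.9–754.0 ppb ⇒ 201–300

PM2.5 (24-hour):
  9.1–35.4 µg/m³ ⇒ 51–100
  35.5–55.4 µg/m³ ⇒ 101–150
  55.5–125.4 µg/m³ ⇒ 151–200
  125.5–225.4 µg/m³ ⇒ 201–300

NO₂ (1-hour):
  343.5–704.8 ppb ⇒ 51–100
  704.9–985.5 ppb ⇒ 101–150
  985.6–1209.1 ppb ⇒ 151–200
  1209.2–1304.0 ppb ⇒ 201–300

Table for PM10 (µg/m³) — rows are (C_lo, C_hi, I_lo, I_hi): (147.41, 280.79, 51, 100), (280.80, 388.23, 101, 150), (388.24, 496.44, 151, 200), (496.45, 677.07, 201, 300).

197

CO: 8.154 lies in 5.943–11.502, so I_lo=51, I_hi=100, C_lo=5.943, C_hi=11.502.
(100−51)/(11.502−5.943) × (8.154−5.943) + 51 = 49/5.559 × 2.211 + 51 ≈ 70.49 → 70.
SO₂: 573.6 ∈ [416.5, 605.8] ↔ index [151, 200].
151 + (573.6−416.5)·(200−151)/(605.8−416.5) = 151 + 157.1·49/189.3 ≈ 191.67, so AQI = 192.
PM2.5: 55.1 lies in 35.5–55.4, so I_lo=101, I_hi=150, C_lo=35.5, C_hi=55.4.
(150−101)/(55.4−35.5) × (55.1−35.5) + 101 = 49/19.9 × 19.6 + 101 ≈ 149.26 → 149.
NO₂: row 343.5–704.8 (AQI 51–100). (100−51)·(683.7−343.5)/(704.8−343.5) + 51 = 49·340.2/361.3 + 51 ≈ 97.14 → 97.
PM10: 489.22 lies in 388.24–496.44, so I_lo=151, I_hi=200, C_lo=388.24, C_hi=496.44.
(200−151)/(496.44−388.24) × (489.22−388.24) + 151 = 49/108.20 × 100.98 + 151 ≈ 196.73 → 197.
Sub-indices: CO→70, SO₂→192, PM2.5→149, NO₂→97, PM10→197. Overall AQI = max = 197; dominant pollutant is PM10.
AQI 197: Unhealthy.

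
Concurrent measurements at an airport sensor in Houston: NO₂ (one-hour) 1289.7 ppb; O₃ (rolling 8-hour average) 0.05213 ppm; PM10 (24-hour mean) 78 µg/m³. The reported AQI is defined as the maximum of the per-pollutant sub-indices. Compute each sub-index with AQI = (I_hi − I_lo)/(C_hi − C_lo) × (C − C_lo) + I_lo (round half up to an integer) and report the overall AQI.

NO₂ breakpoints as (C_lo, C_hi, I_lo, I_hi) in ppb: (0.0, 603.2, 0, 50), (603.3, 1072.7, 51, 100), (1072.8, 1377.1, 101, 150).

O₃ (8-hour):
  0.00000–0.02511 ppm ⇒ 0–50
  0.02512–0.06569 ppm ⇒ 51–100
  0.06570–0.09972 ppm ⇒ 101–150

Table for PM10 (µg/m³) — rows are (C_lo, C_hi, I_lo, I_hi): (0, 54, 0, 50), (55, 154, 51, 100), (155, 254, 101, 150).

136

NO₂ 1289.7: bracket 1072.8–1377.1 → index 101–150; slope 49/304.3, offset 216.9.
AQI = 101 + 49/304.3·216.9 ≈ 135.93 ⇒ 136.
O₃ 0.05213: bracket 0.02512–0.06569 → index 51–100; slope 49/0.04057, offset 0.02701.
AQI = 51 + 49/0.04057·0.02701 ≈ 83.62 ⇒ 84.
PM10 78: bracket 55–154 → index 51–100; slope 49/99, offset 23.
AQI = 51 + 49/99·23 ≈ 62.38 ⇒ 62.
Sub-indices: NO₂→136, O₃→84, PM10→62. Overall AQI = max = 136; dominant pollutant is NO₂.
AQI 136: Unhealthy for Sensitive Groups.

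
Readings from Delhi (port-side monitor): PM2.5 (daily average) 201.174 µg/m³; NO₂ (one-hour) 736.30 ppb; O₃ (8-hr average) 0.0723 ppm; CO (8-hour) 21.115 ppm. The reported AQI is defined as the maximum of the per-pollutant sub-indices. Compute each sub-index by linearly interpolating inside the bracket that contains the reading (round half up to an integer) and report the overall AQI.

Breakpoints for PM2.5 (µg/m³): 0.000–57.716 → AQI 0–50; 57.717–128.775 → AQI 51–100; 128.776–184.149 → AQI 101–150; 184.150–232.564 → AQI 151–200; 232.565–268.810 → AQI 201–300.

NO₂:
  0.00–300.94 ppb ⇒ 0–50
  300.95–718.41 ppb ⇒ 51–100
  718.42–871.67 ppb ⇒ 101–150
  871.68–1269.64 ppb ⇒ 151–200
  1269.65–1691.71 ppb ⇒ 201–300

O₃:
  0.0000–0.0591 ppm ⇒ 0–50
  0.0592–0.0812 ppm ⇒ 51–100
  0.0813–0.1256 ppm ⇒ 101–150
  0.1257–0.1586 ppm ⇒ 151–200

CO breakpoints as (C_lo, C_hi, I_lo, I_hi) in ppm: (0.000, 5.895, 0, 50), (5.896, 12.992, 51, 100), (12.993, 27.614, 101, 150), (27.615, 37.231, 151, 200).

PM2.5: 201.174 ∈ [184.150, 232.564] ↔ index [151, 200].
151 + (201.174−184.150)·(200−151)/(232.564−184.150) = 151 + 17.024·49/48.414 ≈ 168.23, so AQI = 168.
NO₂: 736.30 ∈ [718.42, 871.67] ↔ index [101, 150].
101 + (736.30−718.42)·(150−101)/(871.67−718.42) = 101 + 17.88·49/153.25 ≈ 106.72, so AQI = 107.
O₃: row 0.0592–0.0812 (AQI 51–100). (100−51)·(0.0723−0.0592)/(0.0812−0.0592) + 51 = 49·0.0131/0.0220 + 51 ≈ 80.18 → 80.
CO 21.115: bracket 12.993–27.614 → index 101–150; slope 49/14.621, offset 8.122.
AQI = 101 + 49/14.621·8.122 ≈ 128.22 ⇒ 128.
Sub-indices: PM2.5→168, NO₂→107, O₃→80, CO→128. Overall AQI = max = 168; dominant pollutant is PM2.5.

168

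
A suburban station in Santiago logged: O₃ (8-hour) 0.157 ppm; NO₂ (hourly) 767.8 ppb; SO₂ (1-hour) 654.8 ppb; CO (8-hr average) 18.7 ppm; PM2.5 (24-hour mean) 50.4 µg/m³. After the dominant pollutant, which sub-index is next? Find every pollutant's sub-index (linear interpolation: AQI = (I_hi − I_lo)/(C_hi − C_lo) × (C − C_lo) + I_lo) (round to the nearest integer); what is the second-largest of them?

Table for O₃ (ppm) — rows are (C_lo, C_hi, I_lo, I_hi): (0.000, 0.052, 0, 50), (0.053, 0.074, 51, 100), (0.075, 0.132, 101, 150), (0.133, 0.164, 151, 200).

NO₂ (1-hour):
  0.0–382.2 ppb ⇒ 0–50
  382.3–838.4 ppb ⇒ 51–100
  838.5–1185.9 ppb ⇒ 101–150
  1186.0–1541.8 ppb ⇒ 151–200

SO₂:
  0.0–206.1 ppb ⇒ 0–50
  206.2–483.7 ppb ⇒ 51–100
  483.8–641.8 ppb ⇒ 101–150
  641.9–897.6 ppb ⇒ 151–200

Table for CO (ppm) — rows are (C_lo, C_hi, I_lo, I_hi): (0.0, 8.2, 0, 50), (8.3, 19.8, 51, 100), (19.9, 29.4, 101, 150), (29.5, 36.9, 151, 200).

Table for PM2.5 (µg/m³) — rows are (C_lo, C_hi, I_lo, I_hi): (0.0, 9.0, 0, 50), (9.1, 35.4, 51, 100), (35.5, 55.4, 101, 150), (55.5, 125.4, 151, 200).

153

O₃: 0.157 lies in 0.133–0.164, so I_lo=151, I_hi=200, C_lo=0.133, C_hi=0.164.
(200−151)/(0.164−0.133) × (0.157−0.133) + 151 = 49/0.031 × 0.024 + 151 ≈ 188.94 → 189.
NO₂: 767.8 ∈ [382.3, 838.4] ↔ index [51, 100].
51 + (767.8−382.3)·(100−51)/(838.4−382.3) = 51 + 385.5·49/456.1 ≈ 92.42, so AQI = 92.
SO₂: row 641.9–897.6 (AQI 151–200). (200−151)·(654.8−641.9)/(897.6−641.9) + 151 = 49·12.9/255.7 + 151 ≈ 153.47 → 153.
CO 18.7: bracket 8.3–19.8 → index 51–100; slope 49/11.5, offset 10.4.
AQI = 51 + 49/11.5·10.4 ≈ 95.31 ⇒ 95.
PM2.5 50.4: bracket 35.5–55.4 → index 101–150; slope 49/19.9, offset 14.9.
AQI = 101 + 49/19.9·14.9 ≈ 137.69 ⇒ 138.
Sub-indices: O₃→189, NO₂→92, SO₂→153, CO→95, PM2.5→138. Ranked high→low: 189, 153, 138, 95, 92. Second-highest sub-index = 153.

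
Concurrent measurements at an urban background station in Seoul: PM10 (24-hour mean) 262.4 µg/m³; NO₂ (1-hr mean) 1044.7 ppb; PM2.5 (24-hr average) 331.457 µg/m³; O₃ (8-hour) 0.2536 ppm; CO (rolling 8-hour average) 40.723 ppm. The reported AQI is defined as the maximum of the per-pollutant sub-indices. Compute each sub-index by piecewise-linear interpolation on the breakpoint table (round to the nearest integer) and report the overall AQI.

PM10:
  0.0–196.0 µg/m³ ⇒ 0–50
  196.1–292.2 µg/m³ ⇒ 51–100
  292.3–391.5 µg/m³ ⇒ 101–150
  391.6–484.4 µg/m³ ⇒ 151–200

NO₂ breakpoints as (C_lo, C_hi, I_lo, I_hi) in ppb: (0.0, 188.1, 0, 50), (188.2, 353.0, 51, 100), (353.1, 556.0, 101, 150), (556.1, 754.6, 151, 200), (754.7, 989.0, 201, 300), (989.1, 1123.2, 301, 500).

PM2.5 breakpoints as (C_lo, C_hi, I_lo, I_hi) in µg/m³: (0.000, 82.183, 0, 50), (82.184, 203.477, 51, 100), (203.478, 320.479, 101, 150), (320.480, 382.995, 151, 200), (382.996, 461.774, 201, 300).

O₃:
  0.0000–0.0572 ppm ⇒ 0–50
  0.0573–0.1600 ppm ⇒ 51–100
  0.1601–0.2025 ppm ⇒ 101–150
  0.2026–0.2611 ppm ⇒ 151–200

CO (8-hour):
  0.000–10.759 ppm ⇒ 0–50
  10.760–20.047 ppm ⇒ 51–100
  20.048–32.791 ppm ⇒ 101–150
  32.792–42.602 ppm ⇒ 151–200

PM10: 262.4 ∈ [196.1, 292.2] ↔ index [51, 100].
51 + (262.4−196.1)·(100−51)/(292.2−196.1) = 51 + 66.3·49/96.1 ≈ 84.81, so AQI = 85.
NO₂ 1044.7: bracket 989.1–1123.2 → index 301–500; slope 199/134.1, offset 55.6.
AQI = 301 + 199/134.1·55.6 ≈ 383.51 ⇒ 384.
PM2.5: row 320.480–382.995 (AQI 151–200). (200−151)·(331.457−320.480)/(382.995−320.480) + 151 = 49·10.977/62.515 + 151 ≈ 159.60 → 160.
O₃ 0.2536: bracket 0.2026–0.2611 → index 151–200; slope 49/0.0585, offset 0.0510.
AQI = 151 + 49/0.0585·0.0510 ≈ 193.72 ⇒ 194.
CO: 40.723 ∈ [32.792, 42.602] ↔ index [151, 200].
151 + (40.723−32.792)·(200−151)/(42.602−32.792) = 151 + 7.931·49/9.810 ≈ 190.61, so AQI = 191.
Sub-indices: PM10→85, NO₂→384, PM2.5→160, O₃→194, CO→191. Overall AQI = max = 384; dominant pollutant is NO₂.

384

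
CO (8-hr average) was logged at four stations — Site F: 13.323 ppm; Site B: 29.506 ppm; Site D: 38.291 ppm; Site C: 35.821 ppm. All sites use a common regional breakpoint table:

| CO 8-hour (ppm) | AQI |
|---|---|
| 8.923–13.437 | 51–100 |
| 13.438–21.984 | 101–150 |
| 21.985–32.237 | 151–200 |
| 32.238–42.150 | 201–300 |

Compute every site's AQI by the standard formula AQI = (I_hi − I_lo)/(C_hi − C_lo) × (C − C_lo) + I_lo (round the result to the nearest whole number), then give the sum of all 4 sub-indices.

Site F 13.323: bracket 8.923–13.437 → index 51–100; slope 49/4.514, offset 4.400.
AQI = 51 + 49/4.514·4.400 ≈ 98.76 ⇒ 99.
Site B: 29.506 ∈ [21.985, 32.237] ↔ index [151, 200].
151 + (29.506−21.985)·(200−151)/(32.237−21.985) = 151 + 7.521·49/10.252 ≈ 186.95, so AQI = 187.
Site D: 38.291 ∈ [32.238, 42.150] ↔ index [201, 300].
201 + (38.291−32.238)·(300−201)/(42.150−32.238) = 201 + 6.053·99/9.912 ≈ 261.46, so AQI = 261.
Site C: 35.821 lies in 32.238–42.150, so I_lo=201, I_hi=300, C_lo=32.238, C_hi=42.150.
(300−201)/(42.150−32.238) × (35.821−32.238) + 201 = 99/9.912 × 3.583 + 201 ≈ 236.79 → 237.
AQIs: Site F=99, Site B=187, Site D=261, Site C=237. Sum = 99 + 187 + 261 + 237 = 784.

784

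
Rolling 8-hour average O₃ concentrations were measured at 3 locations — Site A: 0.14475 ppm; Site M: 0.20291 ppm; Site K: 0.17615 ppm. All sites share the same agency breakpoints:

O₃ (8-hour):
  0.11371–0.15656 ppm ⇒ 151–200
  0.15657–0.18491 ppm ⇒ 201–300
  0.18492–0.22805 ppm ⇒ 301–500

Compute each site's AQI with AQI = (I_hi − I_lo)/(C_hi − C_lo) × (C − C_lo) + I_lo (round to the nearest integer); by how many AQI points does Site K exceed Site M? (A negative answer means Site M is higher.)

-115

Site A: row 0.11371–0.15656 (AQI 151–200). (200−151)·(0.14475−0.11371)/(0.15656−0.11371) + 151 = 49·0.03104/0.04285 + 151 ≈ 186.49 → 186.
Site M: 0.20291 lies in 0.18492–0.22805, so I_lo=301, I_hi=500, C_lo=0.18492, C_hi=0.22805.
(500−301)/(0.22805−0.18492) × (0.20291−0.18492) + 301 = 199/0.04313 × 0.01799 + 301 ≈ 384.01 → 384.
Site K 0.17615: bracket 0.15657–0.18491 → index 201–300; slope 99/0.02834, offset 0.01958.
AQI = 201 + 99/0.02834·0.01958 ≈ 269.40 ⇒ 269.
AQIs: Site A=186, Site M=384, Site K=269. Site K (269) − Site M (384) = -115.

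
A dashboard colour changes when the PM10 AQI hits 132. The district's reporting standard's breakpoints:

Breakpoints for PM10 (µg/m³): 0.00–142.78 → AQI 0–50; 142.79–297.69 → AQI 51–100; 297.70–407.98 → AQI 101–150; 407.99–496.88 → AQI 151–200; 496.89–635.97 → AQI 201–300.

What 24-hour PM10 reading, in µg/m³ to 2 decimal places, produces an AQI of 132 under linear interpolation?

AQI 132 lies in the 101–150 band, which corresponds to 297.70–407.98 µg/m³.
C = 297.70 + (132−101)×(407.98−297.70)/(150−101) = 297.70 + 31×110.28/49 ≈ 367.4690 µg/m³ → 367.47 µg/m³ to 2 dp.

367.47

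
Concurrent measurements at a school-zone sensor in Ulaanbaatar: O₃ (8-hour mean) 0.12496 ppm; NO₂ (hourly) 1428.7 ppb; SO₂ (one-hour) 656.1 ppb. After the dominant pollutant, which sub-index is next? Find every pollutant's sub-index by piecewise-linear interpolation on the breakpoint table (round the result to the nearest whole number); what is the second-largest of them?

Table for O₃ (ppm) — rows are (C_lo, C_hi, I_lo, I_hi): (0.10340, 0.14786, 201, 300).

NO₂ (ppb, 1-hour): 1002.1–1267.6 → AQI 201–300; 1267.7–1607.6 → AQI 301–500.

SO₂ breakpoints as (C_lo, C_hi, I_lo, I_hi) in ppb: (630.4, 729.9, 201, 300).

249

O₃: 0.12496 lies in 0.10340–0.14786, so I_lo=201, I_hi=300, C_lo=0.10340, C_hi=0.14786.
(300−201)/(0.14786−0.10340) × (0.12496−0.10340) + 201 = 99/0.04446 × 0.02156 + 201 ≈ 249.01 → 249.
NO₂: 1428.7 ∈ [1267.7, 1607.6] ↔ index [301, 500].
301 + (1428.7−1267.7)·(500−301)/(1607.6−1267.7) = 301 + 161.0·199/339.9 ≈ 395.26, so AQI = 395.
SO₂ 656.1: bracket 630.4–729.9 → index 201–300; slope 99/99.5, offset 25.7.
AQI = 201 + 99/99.5·25.7 ≈ 226.57 ⇒ 227.
Sub-indices: O₃→249, NO₂→395, SO₂→227. Ranked high→low: 395, 249, 227. Second-highest sub-index = 249.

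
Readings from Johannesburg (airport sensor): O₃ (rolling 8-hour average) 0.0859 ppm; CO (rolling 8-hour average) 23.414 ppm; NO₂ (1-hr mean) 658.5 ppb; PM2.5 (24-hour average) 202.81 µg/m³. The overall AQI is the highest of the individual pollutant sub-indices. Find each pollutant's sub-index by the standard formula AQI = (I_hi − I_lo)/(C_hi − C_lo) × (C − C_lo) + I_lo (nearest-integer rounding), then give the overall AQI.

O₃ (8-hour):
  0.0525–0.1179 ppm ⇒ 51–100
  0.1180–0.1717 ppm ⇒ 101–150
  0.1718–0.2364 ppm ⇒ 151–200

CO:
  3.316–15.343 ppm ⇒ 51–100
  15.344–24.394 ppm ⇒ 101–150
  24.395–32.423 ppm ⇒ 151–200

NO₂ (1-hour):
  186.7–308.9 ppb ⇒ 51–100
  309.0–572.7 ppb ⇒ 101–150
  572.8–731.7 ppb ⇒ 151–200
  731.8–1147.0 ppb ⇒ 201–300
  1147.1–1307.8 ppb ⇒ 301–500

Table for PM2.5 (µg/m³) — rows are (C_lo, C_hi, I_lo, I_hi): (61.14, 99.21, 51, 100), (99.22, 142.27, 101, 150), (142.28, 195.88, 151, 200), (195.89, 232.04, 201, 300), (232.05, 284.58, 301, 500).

220

O₃ 0.0859: bracket 0.0525–0.1179 → index 51–100; slope 49/0.0654, offset 0.0334.
AQI = 51 + 49/0.0654·0.0334 ≈ 76.02 ⇒ 76.
CO: 23.414 lies in 15.344–24.394, so I_lo=101, I_hi=150, C_lo=15.344, C_hi=24.394.
(150−101)/(24.394−15.344) × (23.414−15.344) + 101 = 49/9.050 × 8.070 + 101 ≈ 144.69 → 145.
NO₂: 658.5 lies in 572.8–731.7, so I_lo=151, I_hi=200, C_lo=572.8, C_hi=731.7.
(200−151)/(731.7−572.8) × (658.5−572.8) + 151 = 49/158.9 × 85.7 + 151 ≈ 177.43 → 177.
PM2.5: 202.81 lies in 195.89–232.04, so I_lo=201, I_hi=300, C_lo=195.89, C_hi=232.04.
(300−201)/(232.04−195.89) × (202.81−195.89) + 201 = 99/36.15 × 6.92 + 201 ≈ 219.95 → 220.
Sub-indices: O₃→76, CO→145, NO₂→177, PM2.5→220. Overall AQI = max = 220; dominant pollutant is PM2.5.
AQI 220: Very Unhealthy.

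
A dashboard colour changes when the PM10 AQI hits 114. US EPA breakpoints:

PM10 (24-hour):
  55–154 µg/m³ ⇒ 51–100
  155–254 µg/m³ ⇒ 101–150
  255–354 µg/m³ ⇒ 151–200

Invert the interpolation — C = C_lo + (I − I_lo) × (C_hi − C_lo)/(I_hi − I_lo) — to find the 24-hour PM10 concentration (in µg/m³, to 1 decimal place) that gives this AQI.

181.3

AQI 114 lies in the 101–150 band, which corresponds to 155–254 µg/m³.
C = 155 + (114−101)×(254−155)/(150−101) = 155 + 13×99/49 ≈ 181.265 µg/m³ → 181.3 µg/m³ to 1 dp.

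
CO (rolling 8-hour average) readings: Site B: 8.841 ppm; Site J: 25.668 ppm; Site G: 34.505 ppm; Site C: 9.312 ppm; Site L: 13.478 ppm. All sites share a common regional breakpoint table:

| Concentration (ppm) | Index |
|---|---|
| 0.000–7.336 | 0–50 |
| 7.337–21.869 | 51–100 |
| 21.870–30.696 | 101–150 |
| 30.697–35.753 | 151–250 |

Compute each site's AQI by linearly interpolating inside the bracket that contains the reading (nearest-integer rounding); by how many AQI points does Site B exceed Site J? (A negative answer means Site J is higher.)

Site B: row 7.337–21.869 (AQI 51–100). (100−51)·(8.841−7.337)/(21.869−7.337) + 51 = 49·1.504/14.532 + 51 ≈ 56.07 → 56.
Site J: row 21.870–30.696 (AQI 101–150). (150−101)·(25.668−21.870)/(30.696−21.870) + 101 = 49·3.798/8.826 + 101 ≈ 122.09 → 122.
Site G: 34.505 lies in 30.697–35.753, so I_lo=151, I_hi=250, C_lo=30.697, C_hi=35.753.
(250−151)/(35.753−30.697) × (34.505−30.697) + 151 = 99/5.056 × 3.808 + 151 ≈ 225.56 → 226.
Site C: 9.312 ∈ [7.337, 21.869] ↔ index [51, 100].
51 + (9.312−7.337)·(100−51)/(21.869−7.337) = 51 + 1.975·49/14.532 ≈ 57.66, so AQI = 58.
Site L 13.478: bracket 7.337–21.869 → index 51–100; slope 49/14.532, offset 6.141.
AQI = 51 + 49/14.532·6.141 ≈ 71.71 ⇒ 72.
AQIs: Site B=56, Site J=122, Site G=226, Site C=58, Site L=72. Site B (56) − Site J (122) = -66.

-66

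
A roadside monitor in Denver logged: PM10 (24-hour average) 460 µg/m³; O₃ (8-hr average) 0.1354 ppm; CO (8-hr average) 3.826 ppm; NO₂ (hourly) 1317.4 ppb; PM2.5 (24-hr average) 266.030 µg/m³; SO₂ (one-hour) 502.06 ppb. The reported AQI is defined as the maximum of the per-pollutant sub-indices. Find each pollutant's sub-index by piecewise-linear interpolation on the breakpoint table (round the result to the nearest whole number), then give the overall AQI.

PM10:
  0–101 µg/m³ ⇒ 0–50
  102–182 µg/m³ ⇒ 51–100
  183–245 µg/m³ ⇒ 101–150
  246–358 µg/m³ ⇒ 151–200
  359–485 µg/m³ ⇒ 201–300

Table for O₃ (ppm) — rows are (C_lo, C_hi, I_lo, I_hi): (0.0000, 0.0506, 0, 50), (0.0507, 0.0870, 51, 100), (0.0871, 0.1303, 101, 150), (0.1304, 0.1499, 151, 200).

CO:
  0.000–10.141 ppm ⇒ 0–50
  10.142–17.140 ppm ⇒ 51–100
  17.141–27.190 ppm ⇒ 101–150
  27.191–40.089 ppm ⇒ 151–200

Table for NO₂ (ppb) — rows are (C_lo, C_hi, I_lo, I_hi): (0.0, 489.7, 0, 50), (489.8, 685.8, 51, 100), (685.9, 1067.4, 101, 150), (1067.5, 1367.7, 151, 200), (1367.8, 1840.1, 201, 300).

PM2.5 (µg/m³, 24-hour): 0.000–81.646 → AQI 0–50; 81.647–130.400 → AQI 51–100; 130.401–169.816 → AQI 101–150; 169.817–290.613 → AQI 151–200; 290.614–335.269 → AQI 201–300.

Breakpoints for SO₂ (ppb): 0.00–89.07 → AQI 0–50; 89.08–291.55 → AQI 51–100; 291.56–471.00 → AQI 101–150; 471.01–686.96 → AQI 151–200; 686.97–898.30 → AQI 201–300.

280

PM10: row 359–485 (AQI 201–300). (300−201)·(460−359)/(485−359) + 201 = 99·101/126 + 201 ≈ 280.36 → 280.
O₃: 0.1354 lies in 0.1304–0.1499, so I_lo=151, I_hi=200, C_lo=0.1304, C_hi=0.1499.
(200−151)/(0.1499−0.1304) × (0.1354−0.1304) + 151 = 49/0.0195 × 0.0050 + 151 ≈ 163.56 → 164.
CO 3.826: bracket 0.000–10.141 → index 0–50; slope 50/10.141, offset 3.826.
AQI = 0 + 50/10.141·3.826 ≈ 18.86 ⇒ 19.
NO₂ 1317.4: bracket 1067.5–1367.7 → index 151–200; slope 49/300.2, offset 249.9.
AQI = 151 + 49/300.2·249.9 ≈ 191.79 ⇒ 192.
PM2.5: 266.030 ∈ [169.817, 290.613] ↔ index [151, 200].
151 + (266.030−169.817)·(200−151)/(290.613−169.817) = 151 + 96.213·49/120.796 ≈ 190.03, so AQI = 190.
SO₂: 502.06 ∈ [471.01, 686.96] ↔ index [151, 200].
151 + (502.06−471.01)·(200−151)/(686.96−471.01) = 151 + 31.05·49/215.95 ≈ 158.05, so AQI = 158.
Sub-indices: PM10→280, O₃→164, CO→19, NO₂→192, PM2.5→190, SO₂→158. Overall AQI = max = 280; dominant pollutant is PM10.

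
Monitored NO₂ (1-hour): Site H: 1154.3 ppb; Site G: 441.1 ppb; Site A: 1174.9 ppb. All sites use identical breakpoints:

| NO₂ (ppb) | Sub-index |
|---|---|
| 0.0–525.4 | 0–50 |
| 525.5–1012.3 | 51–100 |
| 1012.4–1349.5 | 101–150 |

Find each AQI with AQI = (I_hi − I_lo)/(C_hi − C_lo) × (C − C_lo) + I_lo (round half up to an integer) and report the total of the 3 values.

Site H: 1154.3 ∈ [1012.4, 1349.5] ↔ index [101, 150].
101 + (1154.3−1012.4)·(150−101)/(1349.5−1012.4) = 101 + 141.9·49/337.1 ≈ 121.63, so AQI = 122.
Site G 441.1: bracket 0.0–525.4 → index 0–50; slope 50/525.4, offset 441.1.
AQI = 0 + 50/525.4·441.1 ≈ 41.98 ⇒ 42.
Site A: 1174.9 lies in 1012.4–1349.5, so I_lo=101, I_hi=150, C_lo=1012.4, C_hi=1349.5.
(150−101)/(1349.5−1012.4) × (1174.9−1012.4) + 101 = 49/337.1 × 162.5 + 101 ≈ 124.62 → 125.
AQIs: Site H=122, Site G=42, Site A=125. Sum = 122 + 42 + 125 = 289.

289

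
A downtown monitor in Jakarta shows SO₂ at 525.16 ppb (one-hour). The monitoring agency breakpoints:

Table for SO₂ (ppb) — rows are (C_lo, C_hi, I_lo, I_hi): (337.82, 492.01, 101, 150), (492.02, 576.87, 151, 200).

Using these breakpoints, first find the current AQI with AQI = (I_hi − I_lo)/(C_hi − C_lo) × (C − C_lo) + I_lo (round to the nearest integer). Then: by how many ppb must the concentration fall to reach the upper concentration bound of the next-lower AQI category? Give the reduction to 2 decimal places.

33.15

SO₂: 525.16 ∈ [492.02, 576.87] ↔ index [151, 200].
151 + (525.16−492.02)·(200−151)/(576.87−492.02) = 151 + 33.14·49/84.85 ≈ 170.14, so AQI = 170.
Current AQI 170 is in the Unhealthy range (151–200). The next-lower category tops out at AQI 150, whose upper concentration bound is 492.01 ppb.
Reduction needed = 525.16 − 492.01 = 33.15 ppb.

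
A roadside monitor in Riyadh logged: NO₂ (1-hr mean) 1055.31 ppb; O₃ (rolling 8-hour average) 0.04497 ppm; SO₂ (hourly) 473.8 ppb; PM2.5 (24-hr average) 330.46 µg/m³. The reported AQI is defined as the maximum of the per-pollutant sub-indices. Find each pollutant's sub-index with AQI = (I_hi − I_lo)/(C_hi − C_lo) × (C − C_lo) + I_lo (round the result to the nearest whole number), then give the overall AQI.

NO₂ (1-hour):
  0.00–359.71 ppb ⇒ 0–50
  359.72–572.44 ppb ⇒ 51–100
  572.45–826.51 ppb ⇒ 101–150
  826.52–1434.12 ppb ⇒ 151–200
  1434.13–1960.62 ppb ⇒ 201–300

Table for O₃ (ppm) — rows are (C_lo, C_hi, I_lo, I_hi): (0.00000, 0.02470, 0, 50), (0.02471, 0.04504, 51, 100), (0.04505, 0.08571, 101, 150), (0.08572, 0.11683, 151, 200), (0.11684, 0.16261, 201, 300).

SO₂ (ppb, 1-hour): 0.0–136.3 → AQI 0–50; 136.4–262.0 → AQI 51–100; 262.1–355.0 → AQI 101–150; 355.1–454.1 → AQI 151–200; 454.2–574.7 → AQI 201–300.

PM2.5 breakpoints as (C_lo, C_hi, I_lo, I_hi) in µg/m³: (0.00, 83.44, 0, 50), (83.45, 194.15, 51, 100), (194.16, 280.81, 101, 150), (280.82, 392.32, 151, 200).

217

NO₂: 1055.31 ∈ [826.52, 1434.12] ↔ index [151, 200].
151 + (1055.31−826.52)·(200−151)/(1434.12−826.52) = 151 + 228.79·49/607.60 ≈ 169.45, so AQI = 169.
O₃: 0.04497 ∈ [0.02471, 0.04504] ↔ index [51, 100].
51 + (0.04497−0.02471)·(100−51)/(0.04504−0.02471) = 51 + 0.02026·49/0.02033 ≈ 99.83, so AQI = 100.
SO₂ 473.8: bracket 454.2–574.7 → index 201–300; slope 99/120.5, offset 19.6.
AQI = 201 + 99/120.5·19.6 ≈ 217.10 ⇒ 217.
PM2.5 330.46: bracket 280.82–392.32 → index 151–200; slope 49/111.50, offset 49.64.
AQI = 151 + 49/111.50·49.64 ≈ 172.81 ⇒ 173.
Sub-indices: NO₂→169, O₃→100, SO₂→217, PM2.5→173. Overall AQI = max = 217; dominant pollutant is SO₂.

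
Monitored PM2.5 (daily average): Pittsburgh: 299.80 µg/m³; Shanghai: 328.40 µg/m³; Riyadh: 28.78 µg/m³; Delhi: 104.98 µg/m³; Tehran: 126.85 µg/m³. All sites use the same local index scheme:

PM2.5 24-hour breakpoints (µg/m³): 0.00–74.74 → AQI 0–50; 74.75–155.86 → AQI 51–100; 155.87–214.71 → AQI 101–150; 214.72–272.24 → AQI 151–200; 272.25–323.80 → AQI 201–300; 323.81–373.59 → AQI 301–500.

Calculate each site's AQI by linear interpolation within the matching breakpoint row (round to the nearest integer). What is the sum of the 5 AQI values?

743

Pittsburgh: 299.80 ∈ [272.25, 323.80] ↔ index [201, 300].
201 + (299.80−272.25)·(300−201)/(323.80−272.25) = 201 + 27.55·99/51.55 ≈ 253.91, so AQI = 254.
Shanghai: 328.40 lies in 323.81–373.59, so I_lo=301, I_hi=500, C_lo=323.81, C_hi=373.59.
(500−301)/(373.59−323.81) × (328.40−323.81) + 301 = 199/49.78 × 4.59 + 301 ≈ 319.35 → 319.
Riyadh 28.78: bracket 0.00–74.74 → index 0–50; slope 50/74.74, offset 28.78.
AQI = 0 + 50/74.74·28.78 ≈ 19.25 ⇒ 19.
Delhi: 104.98 lies in 74.75–155.86, so I_lo=51, I_hi=100, C_lo=74.75, C_hi=155.86.
(100−51)/(155.86−74.75) × (104.98−74.75) + 51 = 49/81.11 × 30.23 + 51 ≈ 69.26 → 69.
Tehran: row 74.75–155.86 (AQI 51–100). (100−51)·(126.85−74.75)/(155.86−74.75) + 51 = 49·52.10/81.11 + 51 ≈ 82.47 → 82.
AQIs: Pittsburgh=254, Shanghai=319, Riyadh=19, Delhi=69, Tehran=82. Sum = 254 + 319 + 19 + 69 + 82 = 743.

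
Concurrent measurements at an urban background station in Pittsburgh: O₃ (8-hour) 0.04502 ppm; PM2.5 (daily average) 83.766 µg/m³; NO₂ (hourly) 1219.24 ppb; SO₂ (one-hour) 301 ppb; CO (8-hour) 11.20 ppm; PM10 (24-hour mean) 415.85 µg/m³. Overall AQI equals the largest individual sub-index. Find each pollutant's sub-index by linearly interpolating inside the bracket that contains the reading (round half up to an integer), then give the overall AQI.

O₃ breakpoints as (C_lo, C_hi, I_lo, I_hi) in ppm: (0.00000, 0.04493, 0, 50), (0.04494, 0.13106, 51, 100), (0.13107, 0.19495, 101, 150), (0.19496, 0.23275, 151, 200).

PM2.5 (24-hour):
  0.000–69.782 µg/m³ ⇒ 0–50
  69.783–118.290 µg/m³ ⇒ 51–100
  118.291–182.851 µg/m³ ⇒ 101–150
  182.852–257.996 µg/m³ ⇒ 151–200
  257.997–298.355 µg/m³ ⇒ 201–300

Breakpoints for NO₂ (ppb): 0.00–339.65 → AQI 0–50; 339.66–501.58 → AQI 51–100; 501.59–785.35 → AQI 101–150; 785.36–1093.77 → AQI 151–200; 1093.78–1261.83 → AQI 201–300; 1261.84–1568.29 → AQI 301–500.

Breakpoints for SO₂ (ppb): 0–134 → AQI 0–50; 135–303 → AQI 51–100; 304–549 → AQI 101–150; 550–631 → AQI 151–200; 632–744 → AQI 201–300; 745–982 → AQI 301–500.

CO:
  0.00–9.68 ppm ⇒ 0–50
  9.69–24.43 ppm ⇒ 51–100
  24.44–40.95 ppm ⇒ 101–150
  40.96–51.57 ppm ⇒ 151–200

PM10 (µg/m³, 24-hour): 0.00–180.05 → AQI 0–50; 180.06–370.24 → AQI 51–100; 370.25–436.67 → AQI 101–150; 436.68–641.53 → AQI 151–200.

O₃: 0.04502 lies in 0.04494–0.13106, so I_lo=51, I_hi=100, C_lo=0.04494, C_hi=0.13106.
(100−51)/(0.13106−0.04494) × (0.04502−0.04494) + 51 = 49/0.08612 × 0.00008 + 51 ≈ 51.05 → 51.
PM2.5 83.766: bracket 69.783–118.290 → index 51–100; slope 49/48.507, offset 13.983.
AQI = 51 + 49/48.507·13.983 ≈ 65.13 ⇒ 65.
NO₂: 1219.24 lies in 1093.78–1261.83, so I_lo=201, I_hi=300, C_lo=1093.78, C_hi=1261.83.
(300−201)/(1261.83−1093.78) × (1219.24−1093.78) + 201 = 99/168.05 × 125.46 + 201 ≈ 274.91 → 275.
SO₂: 301 lies in 135–303, so I_lo=51, I_hi=100, C_lo=135, C_hi=303.
(100−51)/(303−135) × (301−135) + 51 = 49/168 × 166 + 51 ≈ 99.42 → 99.
CO 11.20: bracket 9.69–24.43 → index 51–100; slope 49/14.74, offset 1.51.
AQI = 51 + 49/14.74·1.51 ≈ 56.02 ⇒ 56.
PM10: 415.85 ∈ [370.25, 436.67] ↔ index [101, 150].
101 + (415.85−370.25)·(150−101)/(436.67−370.25) = 101 + 45.60·49/66.42 ≈ 134.64, so AQI = 135.
Sub-indices: O₃→51, PM2.5→65, NO₂→275, SO₂→99, CO→56, PM10→135. Overall AQI = max = 275; dominant pollutant is NO₂.
AQI 275: Very Unhealthy.

275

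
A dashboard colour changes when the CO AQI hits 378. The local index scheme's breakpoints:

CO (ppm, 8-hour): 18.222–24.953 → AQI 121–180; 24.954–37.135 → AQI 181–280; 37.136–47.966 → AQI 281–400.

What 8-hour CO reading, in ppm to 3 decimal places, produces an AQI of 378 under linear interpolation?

AQI 378 lies in the 281–400 band, which corresponds to 37.136–47.966 ppm.
C = 37.136 + (378−281)×(47.966−37.136)/(400−281) = 37.136 + 97×10.830/119 ≈ 45.96382 ppm → 45.964 ppm to 3 dp.

45.964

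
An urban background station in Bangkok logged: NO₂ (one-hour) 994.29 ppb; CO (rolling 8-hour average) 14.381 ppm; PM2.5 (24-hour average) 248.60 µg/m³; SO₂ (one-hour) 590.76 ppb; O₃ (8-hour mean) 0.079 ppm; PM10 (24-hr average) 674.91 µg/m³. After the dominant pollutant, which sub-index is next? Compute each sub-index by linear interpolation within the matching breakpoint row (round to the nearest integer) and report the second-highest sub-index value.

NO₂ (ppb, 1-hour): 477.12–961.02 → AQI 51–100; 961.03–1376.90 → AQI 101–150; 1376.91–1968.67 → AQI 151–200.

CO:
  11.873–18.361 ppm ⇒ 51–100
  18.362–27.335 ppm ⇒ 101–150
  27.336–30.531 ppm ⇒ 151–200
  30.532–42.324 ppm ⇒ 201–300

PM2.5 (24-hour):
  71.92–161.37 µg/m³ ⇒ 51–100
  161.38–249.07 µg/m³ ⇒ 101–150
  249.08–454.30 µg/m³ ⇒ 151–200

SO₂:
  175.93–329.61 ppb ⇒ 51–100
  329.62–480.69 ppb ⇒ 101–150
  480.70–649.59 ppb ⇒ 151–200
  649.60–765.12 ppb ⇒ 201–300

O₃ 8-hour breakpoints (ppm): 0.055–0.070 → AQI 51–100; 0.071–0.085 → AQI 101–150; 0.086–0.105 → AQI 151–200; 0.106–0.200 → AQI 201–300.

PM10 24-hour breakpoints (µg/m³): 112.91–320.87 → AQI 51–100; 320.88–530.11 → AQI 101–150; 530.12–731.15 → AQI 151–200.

NO₂ 994.29: bracket 961.03–1376.90 → index 101–150; slope 49/415.87, offset 33.26.
AQI = 101 + 49/415.87·33.26 ≈ 104.92 ⇒ 105.
CO: 14.381 lies in 11.873–18.361, so I_lo=51, I_hi=100, C_lo=11.873, C_hi=18.361.
(100−51)/(18.361−11.873) × (14.381−11.873) + 51 = 49/6.488 × 2.508 + 51 ≈ 69.94 → 70.
PM2.5 248.60: bracket 161.38–249.07 → index 101–150; slope 49/87.69, offset 87.22.
AQI = 101 + 49/87.69·87.22 ≈ 149.74 ⇒ 150.
SO₂: 590.76 ∈ [480.70, 649.59] ↔ index [151, 200].
151 + (590.76−480.70)·(200−151)/(649.59−480.70) = 151 + 110.06·49/168.89 ≈ 182.93, so AQI = 183.
O₃: 0.079 lies in 0.071–0.085, so I_lo=101, I_hi=150, C_lo=0.071, C_hi=0.085.
(150−101)/(0.085−0.071) × (0.079−0.071) + 101 = 49/0.014 × 0.008 + 101 ≈ 129.00 → 129.
PM10: 674.91 lies in 530.12–731.15, so I_lo=151, I_hi=200, C_lo=530.12, C_hi=731.15.
(200−151)/(731.15−530.12) × (674.91−530.12) + 151 = 49/201.03 × 144.79 + 151 ≈ 186.29 → 186.
Sub-indices: NO₂→105, CO→70, PM2.5→150, SO₂→183, O₃→129, PM10→186. Ranked high→low: 186, 183, 150, 129, 105, 70. Second-highest sub-index = 183.

183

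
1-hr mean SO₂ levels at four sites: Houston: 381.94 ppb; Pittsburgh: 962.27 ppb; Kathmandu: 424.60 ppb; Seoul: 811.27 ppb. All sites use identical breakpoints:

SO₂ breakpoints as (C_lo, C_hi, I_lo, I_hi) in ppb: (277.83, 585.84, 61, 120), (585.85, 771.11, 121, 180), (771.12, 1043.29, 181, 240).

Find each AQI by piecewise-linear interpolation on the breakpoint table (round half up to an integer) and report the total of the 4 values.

582

Houston: 381.94 lies in 277.83–585.84, so I_lo=61, I_hi=120, C_lo=277.83, C_hi=585.84.
(120−61)/(585.84−277.83) × (381.94−277.83) + 61 = 59/308.01 × 104.11 + 61 ≈ 80.94 → 81.
Pittsburgh: 962.27 lies in 771.12–1043.29, so I_lo=181, I_hi=240, C_lo=771.12, C_hi=1043.29.
(240−181)/(1043.29−771.12) × (962.27−771.12) + 181 = 59/272.17 × 191.15 + 181 ≈ 222.44 → 222.
Kathmandu: row 277.83–585.84 (AQI 61–120). (120−61)·(424.60−277.83)/(585.84−277.83) + 61 = 59·146.77/308.01 + 61 ≈ 89.11 → 89.
Seoul: 811.27 lies in 771.12–1043.29, so I_lo=181, I_hi=240, C_lo=771.12, C_hi=1043.29.
(240−181)/(1043.29−771.12) × (811.27−771.12) + 181 = 59/272.17 × 40.15 + 181 ≈ 189.70 → 190.
AQIs: Houston=81, Pittsburgh=222, Kathmandu=89, Seoul=190. Sum = 81 + 222 + 89 + 190 = 582.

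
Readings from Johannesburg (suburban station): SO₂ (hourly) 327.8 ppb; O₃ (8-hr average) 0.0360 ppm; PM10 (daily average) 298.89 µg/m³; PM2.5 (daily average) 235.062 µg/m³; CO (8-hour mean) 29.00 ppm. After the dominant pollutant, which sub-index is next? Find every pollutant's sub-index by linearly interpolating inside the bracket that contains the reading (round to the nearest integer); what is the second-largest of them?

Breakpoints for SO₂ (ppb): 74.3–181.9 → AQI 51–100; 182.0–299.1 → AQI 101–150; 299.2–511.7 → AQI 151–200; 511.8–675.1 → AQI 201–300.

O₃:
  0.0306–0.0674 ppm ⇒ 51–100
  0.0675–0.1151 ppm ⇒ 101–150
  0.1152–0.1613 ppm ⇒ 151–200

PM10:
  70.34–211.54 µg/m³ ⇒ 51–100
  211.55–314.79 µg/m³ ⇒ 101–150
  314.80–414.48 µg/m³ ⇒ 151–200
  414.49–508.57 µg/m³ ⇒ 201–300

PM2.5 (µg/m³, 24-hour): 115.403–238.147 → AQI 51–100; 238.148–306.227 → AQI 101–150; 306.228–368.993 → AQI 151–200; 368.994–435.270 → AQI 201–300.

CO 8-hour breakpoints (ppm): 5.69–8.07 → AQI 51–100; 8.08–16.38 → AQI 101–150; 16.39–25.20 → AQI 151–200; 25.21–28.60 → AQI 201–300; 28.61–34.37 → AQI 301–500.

SO₂: 327.8 ∈ [299.2, 511.7] ↔ index [151, 200].
151 + (327.8−299.2)·(200−151)/(511.7−299.2) = 151 + 28.6·49/212.5 ≈ 157.59, so AQI = 158.
O₃ 0.0360: bracket 0.0306–0.0674 → index 51–100; slope 49/0.0368, offset 0.0054.
AQI = 51 + 49/0.0368·0.0054 ≈ 58.19 ⇒ 58.
PM10: 298.89 lies in 211.55–314.79, so I_lo=101, I_hi=150, C_lo=211.55, C_hi=314.79.
(150−101)/(314.79−211.55) × (298.89−211.55) + 101 = 49/103.24 × 87.34 + 101 ≈ 142.45 → 142.
PM2.5: row 115.403–238.147 (AQI 51–100). (100−51)·(235.062−115.403)/(238.147−115.403) + 51 = 49·119.659/122.744 + 51 ≈ 98.77 → 99.
CO: row 28.61–34.37 (AQI 301–500). (500−301)·(29.00−28.61)/(34.37−28.61) + 301 = 199·0.39/5.76 + 301 ≈ 314.47 → 314.
Sub-indices: SO₂→158, O₃→58, PM10→142, PM2.5→99, CO→314. Ranked high→low: 314, 158, 142, 99, 58. Second-highest sub-index = 158.

158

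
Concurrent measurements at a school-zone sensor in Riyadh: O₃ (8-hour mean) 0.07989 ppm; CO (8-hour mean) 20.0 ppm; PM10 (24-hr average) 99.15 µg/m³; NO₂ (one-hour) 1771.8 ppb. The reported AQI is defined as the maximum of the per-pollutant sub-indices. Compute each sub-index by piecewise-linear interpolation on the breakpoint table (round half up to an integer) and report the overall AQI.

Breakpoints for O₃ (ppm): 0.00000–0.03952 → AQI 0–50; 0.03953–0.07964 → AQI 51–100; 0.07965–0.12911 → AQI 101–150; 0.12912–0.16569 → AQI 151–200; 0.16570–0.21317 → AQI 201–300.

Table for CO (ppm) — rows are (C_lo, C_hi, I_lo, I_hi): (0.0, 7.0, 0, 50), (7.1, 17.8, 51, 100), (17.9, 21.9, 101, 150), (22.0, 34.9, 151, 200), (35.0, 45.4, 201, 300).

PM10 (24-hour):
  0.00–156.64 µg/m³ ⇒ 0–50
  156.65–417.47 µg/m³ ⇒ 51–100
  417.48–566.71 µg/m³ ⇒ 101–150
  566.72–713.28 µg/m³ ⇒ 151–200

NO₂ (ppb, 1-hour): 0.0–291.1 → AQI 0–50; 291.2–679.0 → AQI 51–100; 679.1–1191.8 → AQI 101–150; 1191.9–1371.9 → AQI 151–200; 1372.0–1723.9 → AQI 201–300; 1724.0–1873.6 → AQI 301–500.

365

O₃ 0.07989: bracket 0.07965–0.12911 → index 101–150; slope 49/0.04946, offset 0.00024.
AQI = 101 + 49/0.04946·0.00024 ≈ 101.24 ⇒ 101.
CO: 20.0 lies in 17.9–21.9, so I_lo=101, I_hi=150, C_lo=17.9, C_hi=21.9.
(150−101)/(21.9−17.9) × (20.0−17.9) + 101 = 49/4.0 × 2.1 + 101 ≈ 126.73 → 127.
PM10 99.15: bracket 0.00–156.64 → index 0–50; slope 50/156.64, offset 99.15.
AQI = 0 + 50/156.64·99.15 ≈ 31.65 ⇒ 32.
NO₂: 1771.8 ∈ [1724.0, 1873.6] ↔ index [301, 500].
301 + (1771.8−1724.0)·(500−301)/(1873.6−1724.0) = 301 + 47.8·199/149.6 ≈ 364.58, so AQI = 365.
Sub-indices: O₃→101, CO→127, PM10→32, NO₂→365. Overall AQI = max = 365; dominant pollutant is NO₂.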